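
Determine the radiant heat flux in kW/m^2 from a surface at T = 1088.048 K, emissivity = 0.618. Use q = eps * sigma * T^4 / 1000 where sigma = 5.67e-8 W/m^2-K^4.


T^4 = 1.4015e+12
q = 0.618 * 5.67e-8 * 1.4015e+12 / 1000 = 49.109 kW/m^2

49.109 kW/m^2


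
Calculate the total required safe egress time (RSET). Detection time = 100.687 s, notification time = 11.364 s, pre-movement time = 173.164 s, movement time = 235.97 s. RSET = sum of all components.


Total = 100.687 + 11.364 + 173.164 + 235.97 = 521.185 s

521.185 s


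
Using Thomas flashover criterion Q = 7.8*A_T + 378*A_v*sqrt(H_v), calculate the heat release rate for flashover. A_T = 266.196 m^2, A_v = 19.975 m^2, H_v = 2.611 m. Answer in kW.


7.8*A_T = 2076.3
sqrt(H_v) = 1.6159
378*A_v*sqrt(H_v) = 12201
Q = 2076.3 + 12201 = 14277 kW

14277 kW


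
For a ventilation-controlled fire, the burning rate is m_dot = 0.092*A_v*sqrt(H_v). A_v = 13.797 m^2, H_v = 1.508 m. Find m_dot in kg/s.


sqrt(H_v) = 1.2280
m_dot = 0.092 * 13.797 * 1.2280 = 1.5587 kg/s

1.5587 kg/s


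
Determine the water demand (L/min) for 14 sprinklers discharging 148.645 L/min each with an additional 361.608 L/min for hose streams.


Sprinkler demand = 14 * 148.645 = 2081.03 L/min
Total = 2081.03 + 361.608 = 2442.638 L/min

2442.638 L/min


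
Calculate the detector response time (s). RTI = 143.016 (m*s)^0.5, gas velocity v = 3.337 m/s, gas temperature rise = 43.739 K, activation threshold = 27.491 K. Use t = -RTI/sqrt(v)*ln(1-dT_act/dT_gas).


dT_act/dT_gas = 0.62852
ln(1 - 0.62852) = -0.99027
t = -143.016 / sqrt(3.337) * -0.99027 = 77.528 s

77.528 s


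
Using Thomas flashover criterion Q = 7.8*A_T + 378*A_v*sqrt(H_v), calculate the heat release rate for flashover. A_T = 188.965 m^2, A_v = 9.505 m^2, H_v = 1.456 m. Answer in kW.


7.8*A_T = 1473.927
sqrt(H_v) = 1.2066
378*A_v*sqrt(H_v) = 4335.4
Q = 1473.927 + 4335.4 = 5809.3 kW

5809.3 kW


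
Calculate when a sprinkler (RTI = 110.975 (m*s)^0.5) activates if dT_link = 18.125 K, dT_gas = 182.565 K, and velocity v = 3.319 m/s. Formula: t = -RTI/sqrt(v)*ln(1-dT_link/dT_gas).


dT_link/dT_gas = 0.099280
ln(1 - 0.099280) = -0.10456
t = -110.975 / sqrt(3.319) * -0.10456 = 6.3693 s

6.3693 s


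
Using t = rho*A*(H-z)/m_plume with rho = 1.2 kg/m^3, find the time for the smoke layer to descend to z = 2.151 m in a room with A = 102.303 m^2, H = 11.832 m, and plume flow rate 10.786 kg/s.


H - z = 9.681 m
t = 1.2 * 102.303 * 9.681 / 10.786 = 110.19 s

110.19 s


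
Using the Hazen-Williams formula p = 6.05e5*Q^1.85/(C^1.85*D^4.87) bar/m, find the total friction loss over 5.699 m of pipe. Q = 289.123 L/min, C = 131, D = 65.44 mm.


Q^1.85 = 35728
C^1.85 = 8259.5
D^4.87 = 6.9688e+08
p/m = 0.0037553 bar/m
p_total = 0.0037553 * 5.699 = 0.021402 bar

0.021402 bar


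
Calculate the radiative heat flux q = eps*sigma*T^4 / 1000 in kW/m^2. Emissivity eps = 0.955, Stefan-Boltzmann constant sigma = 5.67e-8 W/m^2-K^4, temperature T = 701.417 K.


T^4 = 2.4205e+11
q = 0.955 * 5.67e-8 * 2.4205e+11 / 1000 = 13.107 kW/m^2

13.107 kW/m^2


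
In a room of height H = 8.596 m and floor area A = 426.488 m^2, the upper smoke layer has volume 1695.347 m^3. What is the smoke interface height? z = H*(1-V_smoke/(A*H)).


V/(A*H) = 0.46244
1 - 0.46244 = 0.53756
z = 8.596 * 0.53756 = 4.6209 m

4.6209 m


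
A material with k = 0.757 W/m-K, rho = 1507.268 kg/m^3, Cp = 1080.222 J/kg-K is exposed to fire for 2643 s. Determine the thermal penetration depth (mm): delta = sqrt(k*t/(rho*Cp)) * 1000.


alpha = 0.757 / (1507.268 * 1080.222) = 4.6494e-07 m^2/s
alpha * t = 0.0012288
delta = sqrt(0.0012288) * 1000 = 35.055 mm

35.055 mm


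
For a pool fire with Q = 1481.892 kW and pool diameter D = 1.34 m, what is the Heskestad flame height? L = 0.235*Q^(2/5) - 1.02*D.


Q^(2/5) = 18.549
0.235 * Q^(2/5) = 4.3591
1.02 * D = 1.3668
L = 2.9923 m

2.9923 m


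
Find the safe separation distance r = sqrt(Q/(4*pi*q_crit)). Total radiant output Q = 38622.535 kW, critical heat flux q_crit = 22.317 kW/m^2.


4*pi*q_crit = 280.44
Q/(4*pi*q_crit) = 137.72
r = sqrt(137.72) = 11.735 m

11.735 m


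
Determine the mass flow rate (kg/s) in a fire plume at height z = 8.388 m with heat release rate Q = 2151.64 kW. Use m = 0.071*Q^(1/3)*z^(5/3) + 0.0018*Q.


Q^(1/3) = 12.910
z^(5/3) = 34.628
First term = 0.071 * 12.910 * 34.628 = 31.740
Second term = 0.0018 * 2151.64 = 3.8730
m = 35.613 kg/s

35.613 kg/s


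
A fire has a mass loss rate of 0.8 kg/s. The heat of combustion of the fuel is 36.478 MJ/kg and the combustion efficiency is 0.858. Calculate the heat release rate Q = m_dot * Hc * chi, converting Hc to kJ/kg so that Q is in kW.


Hc = 36.478 MJ/kg = 36.478 * 1000 kJ/kg = 36478 kJ/kg
Q = 0.8 kg/s * 36478 kJ/kg * 0.858 = 25038 kW

25038 kW


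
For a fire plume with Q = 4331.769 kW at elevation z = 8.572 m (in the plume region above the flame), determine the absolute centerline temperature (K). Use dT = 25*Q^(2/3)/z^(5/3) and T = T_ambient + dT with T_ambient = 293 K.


Q^(2/3) = 265.73
z^(5/3) = 35.904
dT = 25 * 265.73 / 35.904 = 185.03 K
T = 293 + 185.03 = 478.03 K

478.03 K


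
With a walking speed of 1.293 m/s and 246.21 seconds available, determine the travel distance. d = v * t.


d = 1.293 * 246.21 = 318.35 m

318.35 m


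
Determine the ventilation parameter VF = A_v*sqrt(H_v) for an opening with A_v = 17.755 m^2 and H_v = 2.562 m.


sqrt(H_v) = 1.6006
VF = 17.755 * 1.6006 = 28.419 m^(5/2)

28.419 m^(5/2)


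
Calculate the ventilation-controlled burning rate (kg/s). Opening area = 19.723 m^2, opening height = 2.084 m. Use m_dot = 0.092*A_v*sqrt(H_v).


sqrt(H_v) = 1.4436
m_dot = 0.092 * 19.723 * 1.4436 = 2.6194 kg/s

2.6194 kg/s


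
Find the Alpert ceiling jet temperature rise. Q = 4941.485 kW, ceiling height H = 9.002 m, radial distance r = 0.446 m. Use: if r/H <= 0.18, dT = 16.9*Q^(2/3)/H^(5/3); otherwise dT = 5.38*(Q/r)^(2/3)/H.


r/H = 0.446 / 9.002 = 0.049545
r/H <= 0.18, so dT = 16.9*Q^(2/3)/H^(5/3)
Q^(2/3) = 290.12
H^(5/3) = 38.955
dT = 16.9 * 290.12 / 38.955 = 125.86 K

125.86 K


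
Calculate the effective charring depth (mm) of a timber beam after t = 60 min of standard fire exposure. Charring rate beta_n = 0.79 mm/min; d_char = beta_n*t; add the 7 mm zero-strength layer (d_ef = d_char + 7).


d_char = 0.79 * 60 = 47.4 mm
d_ef = 47.4 + 1.0*7 = 54.4 mm

54.4 mm


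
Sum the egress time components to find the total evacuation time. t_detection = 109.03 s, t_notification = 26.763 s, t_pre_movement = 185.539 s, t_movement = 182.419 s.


Total = 109.03 + 26.763 + 185.539 + 182.419 = 503.751 s

503.751 s


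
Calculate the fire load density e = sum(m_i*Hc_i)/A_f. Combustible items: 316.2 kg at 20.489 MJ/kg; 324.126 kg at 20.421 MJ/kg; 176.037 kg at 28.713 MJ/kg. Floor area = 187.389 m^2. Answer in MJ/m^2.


Total energy = 316.2*20.489 + 324.126*20.421 + 176.037*28.713
= 6478.622 + 6618.977 + 5054.550
= 18152.15 MJ
e = 18152.15 / 187.389 = 96.869 MJ/m^2

96.869 MJ/m^2


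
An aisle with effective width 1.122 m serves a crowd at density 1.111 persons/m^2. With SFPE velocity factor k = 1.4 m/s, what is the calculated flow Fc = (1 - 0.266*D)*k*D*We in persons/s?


1 - 0.266*D = 1 - 0.266*1.111 = 0.70447
Fs = 0.70447 * 1.4 * 1.111 = 1.0957 persons/(s*m)
Fc = 1.0957 * 1.122 = 1.2294 persons/s

1.2294 persons/s


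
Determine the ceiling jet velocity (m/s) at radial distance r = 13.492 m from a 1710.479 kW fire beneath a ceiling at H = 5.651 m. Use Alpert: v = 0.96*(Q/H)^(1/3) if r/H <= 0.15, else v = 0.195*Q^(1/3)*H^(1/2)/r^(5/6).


r/H = 13.492 / 5.651 = 2.3875
r/H > 0.15, so v = 0.195*Q^(1/3)*H^(1/2)/r^(5/6)
Q^(1/3) = 11.959
H^(1/2) = 2.3772
r^(5/6) = 8.7444
v = 0.195 * 11.959 * 2.3772 / 8.7444 = 0.63398 m/s

0.63398 m/s


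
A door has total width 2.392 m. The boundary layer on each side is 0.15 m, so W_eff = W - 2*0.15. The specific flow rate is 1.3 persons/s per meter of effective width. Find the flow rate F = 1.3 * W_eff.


W_eff = 2.392 - 0.30 = 2.092 m
F = 1.3 * 2.092 = 2.7196 persons/s

2.7196 persons/s


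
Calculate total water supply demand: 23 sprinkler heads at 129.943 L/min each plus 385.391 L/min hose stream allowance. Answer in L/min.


Sprinkler demand = 23 * 129.943 = 2988.689 L/min
Total = 2988.689 + 385.391 = 3374.08 L/min

3374.08 L/min


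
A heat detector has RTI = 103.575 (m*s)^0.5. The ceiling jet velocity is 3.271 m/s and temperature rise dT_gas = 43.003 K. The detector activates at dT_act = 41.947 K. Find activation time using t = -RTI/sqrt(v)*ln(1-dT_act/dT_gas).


dT_act/dT_gas = 0.97544
ln(1 - 0.97544) = -3.7068
t = -103.575 / sqrt(3.271) * -3.7068 = 212.28 s

212.28 s


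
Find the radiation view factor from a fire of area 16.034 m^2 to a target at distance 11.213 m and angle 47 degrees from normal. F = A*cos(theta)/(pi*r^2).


cos(47 deg) = 0.68200
pi*r^2 = 395.00
F = 16.034 * 0.68200 / 395.00 = 0.027684

0.027684


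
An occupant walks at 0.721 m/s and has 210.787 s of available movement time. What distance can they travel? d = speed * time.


d = 0.721 * 210.787 = 151.98 m

151.98 m


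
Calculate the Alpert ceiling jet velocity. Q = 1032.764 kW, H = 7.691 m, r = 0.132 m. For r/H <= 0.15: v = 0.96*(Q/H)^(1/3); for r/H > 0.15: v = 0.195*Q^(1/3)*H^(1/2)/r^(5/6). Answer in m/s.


r/H = 0.132 / 7.691 = 0.017163
r/H <= 0.15, so v = 0.96*(Q/H)^(1/3)
Q/H = 134.28
(Q/H)^(1/3) = 5.1208
v = 0.96 * 5.1208 = 4.9160 m/s

4.9160 m/s


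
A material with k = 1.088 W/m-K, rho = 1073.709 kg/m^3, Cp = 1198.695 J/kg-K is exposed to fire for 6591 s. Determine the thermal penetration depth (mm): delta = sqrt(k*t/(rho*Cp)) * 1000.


alpha = 1.088 / (1073.709 * 1198.695) = 8.4534e-07 m^2/s
alpha * t = 0.0055717
delta = sqrt(0.0055717) * 1000 = 74.644 mm

74.644 mm


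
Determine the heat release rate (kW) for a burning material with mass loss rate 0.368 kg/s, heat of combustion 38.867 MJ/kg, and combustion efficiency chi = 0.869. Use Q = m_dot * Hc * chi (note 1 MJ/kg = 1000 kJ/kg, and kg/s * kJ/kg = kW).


Hc = 38.867 MJ/kg = 38.867 * 1000 kJ/kg = 38867 kJ/kg
Q = 0.368 kg/s * 38867 kJ/kg * 0.869 = 12429 kW

12429 kW


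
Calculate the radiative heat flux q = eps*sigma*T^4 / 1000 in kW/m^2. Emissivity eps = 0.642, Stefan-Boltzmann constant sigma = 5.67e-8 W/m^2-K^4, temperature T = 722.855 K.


T^4 = 2.7303e+11
q = 0.642 * 5.67e-8 * 2.7303e+11 / 1000 = 9.9385 kW/m^2

9.9385 kW/m^2


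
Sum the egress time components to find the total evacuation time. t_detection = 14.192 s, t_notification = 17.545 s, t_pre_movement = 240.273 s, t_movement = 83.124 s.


Total = 14.192 + 17.545 + 240.273 + 83.124 = 355.134 s

355.134 s


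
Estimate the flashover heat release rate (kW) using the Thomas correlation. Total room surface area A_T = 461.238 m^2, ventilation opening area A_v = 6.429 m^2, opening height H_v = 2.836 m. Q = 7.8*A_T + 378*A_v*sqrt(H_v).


7.8*A_T = 3597.7
sqrt(H_v) = 1.6840
378*A_v*sqrt(H_v) = 4092.5
Q = 3597.7 + 4092.5 = 7690.2 kW

7690.2 kW


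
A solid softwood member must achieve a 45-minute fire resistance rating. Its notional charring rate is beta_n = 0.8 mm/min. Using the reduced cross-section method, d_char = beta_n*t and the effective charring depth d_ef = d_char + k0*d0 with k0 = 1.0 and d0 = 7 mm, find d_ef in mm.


d_char = 0.8 * 45 = 36 mm
d_ef = 36 + 1.0*7 = 43 mm

43 mm


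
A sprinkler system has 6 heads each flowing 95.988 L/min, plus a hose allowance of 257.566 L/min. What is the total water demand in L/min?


Sprinkler demand = 6 * 95.988 = 575.928 L/min
Total = 575.928 + 257.566 = 833.494 L/min

833.494 L/min


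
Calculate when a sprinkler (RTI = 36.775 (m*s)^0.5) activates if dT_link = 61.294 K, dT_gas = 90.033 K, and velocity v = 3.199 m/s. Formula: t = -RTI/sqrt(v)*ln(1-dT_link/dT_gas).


dT_link/dT_gas = 0.68079
ln(1 - 0.68079) = -1.1419
t = -36.775 / sqrt(3.199) * -1.1419 = 23.479 s

23.479 s


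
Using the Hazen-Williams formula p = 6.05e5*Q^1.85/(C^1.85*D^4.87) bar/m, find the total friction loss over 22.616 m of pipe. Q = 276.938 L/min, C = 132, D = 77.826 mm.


Q^1.85 = 32992
C^1.85 = 8376.5
D^4.87 = 1.6210e+09
p/m = 0.0014700 bar/m
p_total = 0.0014700 * 22.616 = 0.033246 bar

0.033246 bar


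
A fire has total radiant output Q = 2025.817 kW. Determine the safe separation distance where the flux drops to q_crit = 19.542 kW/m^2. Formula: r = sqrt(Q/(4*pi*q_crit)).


4*pi*q_crit = 245.57
Q/(4*pi*q_crit) = 8.2494
r = sqrt(8.2494) = 2.8722 m

2.8722 m


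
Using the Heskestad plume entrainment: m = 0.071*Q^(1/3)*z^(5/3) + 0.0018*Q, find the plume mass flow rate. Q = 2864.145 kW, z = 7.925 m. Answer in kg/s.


Q^(1/3) = 14.201
z^(5/3) = 31.502
First term = 0.071 * 14.201 * 31.502 = 31.763
Second term = 0.0018 * 2864.145 = 5.1555
m = 36.919 kg/s

36.919 kg/s


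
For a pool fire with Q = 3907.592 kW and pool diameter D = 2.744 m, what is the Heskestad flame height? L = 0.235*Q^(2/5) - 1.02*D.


Q^(2/5) = 27.338
0.235 * Q^(2/5) = 6.4244
1.02 * D = 2.7989
L = 3.6255 m

3.6255 m


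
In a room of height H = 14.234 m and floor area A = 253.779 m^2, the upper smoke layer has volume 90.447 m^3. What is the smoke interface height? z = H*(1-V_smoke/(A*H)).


V/(A*H) = 0.025039
1 - 0.025039 = 0.97496
z = 14.234 * 0.97496 = 13.878 m

13.878 m


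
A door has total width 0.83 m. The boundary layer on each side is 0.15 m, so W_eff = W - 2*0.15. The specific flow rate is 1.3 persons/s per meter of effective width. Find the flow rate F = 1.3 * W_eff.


W_eff = 0.83 - 0.30 = 0.53 m
F = 1.3 * 0.53 = 0.689 persons/s

0.689 persons/s


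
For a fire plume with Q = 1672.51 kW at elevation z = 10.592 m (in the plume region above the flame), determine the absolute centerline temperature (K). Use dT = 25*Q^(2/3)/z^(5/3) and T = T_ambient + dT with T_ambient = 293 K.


Q^(2/3) = 140.90
z^(5/3) = 51.085
dT = 25 * 140.90 / 51.085 = 68.953 K
T = 293 + 68.953 = 361.95 K

361.95 K


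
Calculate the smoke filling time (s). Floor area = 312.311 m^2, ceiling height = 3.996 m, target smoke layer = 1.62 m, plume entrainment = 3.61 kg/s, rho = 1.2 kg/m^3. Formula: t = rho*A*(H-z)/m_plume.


H - z = 2.376 m
t = 1.2 * 312.311 * 2.376 / 3.61 = 246.67 s

246.67 s


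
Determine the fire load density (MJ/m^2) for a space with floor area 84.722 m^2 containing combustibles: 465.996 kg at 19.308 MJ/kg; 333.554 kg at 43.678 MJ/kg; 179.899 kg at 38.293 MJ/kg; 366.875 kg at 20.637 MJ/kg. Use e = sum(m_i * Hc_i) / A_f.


Total energy = 465.996*19.308 + 333.554*43.678 + 179.899*38.293 + 366.875*20.637
= 8997.451 + 14568.97 + 6888.872 + 7571.199
= 38026.49 MJ
e = 38026.49 / 84.722 = 448.84 MJ/m^2

448.84 MJ/m^2


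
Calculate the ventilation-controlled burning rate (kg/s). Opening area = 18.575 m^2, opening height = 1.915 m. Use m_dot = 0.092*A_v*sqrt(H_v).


sqrt(H_v) = 1.3838
m_dot = 0.092 * 18.575 * 1.3838 = 2.3648 kg/s

2.3648 kg/s


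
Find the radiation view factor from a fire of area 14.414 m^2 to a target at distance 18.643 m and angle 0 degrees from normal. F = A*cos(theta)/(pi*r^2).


cos(0 deg) = 1
pi*r^2 = 1091.9
F = 14.414 * 1 / 1091.9 = 0.013201

0.013201


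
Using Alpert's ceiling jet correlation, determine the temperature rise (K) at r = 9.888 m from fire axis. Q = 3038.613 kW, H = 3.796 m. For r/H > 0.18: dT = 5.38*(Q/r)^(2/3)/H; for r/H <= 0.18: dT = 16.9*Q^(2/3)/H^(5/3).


r/H = 9.888 / 3.796 = 2.6048
r/H > 0.18, so dT = 5.38*(Q/r)^(2/3)/H
Q/r = 307.30
(Q/r)^(2/3) = 45.538
dT = 5.38 * 45.538 / 3.796 = 64.541 K

64.541 K


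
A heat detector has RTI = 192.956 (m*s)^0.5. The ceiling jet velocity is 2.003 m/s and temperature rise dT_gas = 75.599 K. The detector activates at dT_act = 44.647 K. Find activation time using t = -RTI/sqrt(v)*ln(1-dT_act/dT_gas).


dT_act/dT_gas = 0.59058
ln(1 - 0.59058) = -0.89301
t = -192.956 / sqrt(2.003) * -0.89301 = 121.75 s

121.75 s


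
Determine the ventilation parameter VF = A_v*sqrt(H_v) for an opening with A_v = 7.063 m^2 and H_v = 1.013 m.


sqrt(H_v) = 1.0065
VF = 7.063 * 1.0065 = 7.1088 m^(5/2)

7.1088 m^(5/2)


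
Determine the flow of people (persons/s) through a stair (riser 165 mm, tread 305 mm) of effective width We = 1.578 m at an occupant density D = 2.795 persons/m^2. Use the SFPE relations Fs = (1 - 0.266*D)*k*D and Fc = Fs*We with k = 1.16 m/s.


1 - 0.266*D = 1 - 0.266*2.795 = 0.25653
Fs = 0.25653 * 1.16 * 2.795 = 0.83172 persons/(s*m)
Fc = 0.83172 * 1.578 = 1.3125 persons/s

1.3125 persons/s


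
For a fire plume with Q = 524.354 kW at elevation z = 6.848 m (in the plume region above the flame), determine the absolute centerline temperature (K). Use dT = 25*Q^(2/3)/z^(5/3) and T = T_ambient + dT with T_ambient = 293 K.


Q^(2/3) = 65.025
z^(5/3) = 24.695
dT = 25 * 65.025 / 24.695 = 65.829 K
T = 293 + 65.829 = 358.83 K

358.83 K


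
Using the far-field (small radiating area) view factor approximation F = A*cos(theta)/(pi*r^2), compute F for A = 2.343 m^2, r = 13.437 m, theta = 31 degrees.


cos(31 deg) = 0.85717
pi*r^2 = 567.22
F = 2.343 * 0.85717 / 567.22 = 0.0035407

0.0035407


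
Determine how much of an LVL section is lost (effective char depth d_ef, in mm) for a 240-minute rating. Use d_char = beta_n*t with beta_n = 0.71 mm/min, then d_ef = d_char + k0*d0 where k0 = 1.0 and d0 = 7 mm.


d_char = 0.71 * 240 = 170.4 mm
d_ef = 170.4 + 1.0*7 = 177.4 mm

177.4 mm


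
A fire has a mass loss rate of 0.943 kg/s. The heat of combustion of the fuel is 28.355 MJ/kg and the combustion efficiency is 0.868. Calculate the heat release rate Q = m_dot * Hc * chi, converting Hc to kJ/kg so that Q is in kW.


Hc = 28.355 MJ/kg = 28.355 * 1000 kJ/kg = 28355 kJ/kg
Q = 0.943 kg/s * 28355 kJ/kg * 0.868 = 23209 kW

23209 kW


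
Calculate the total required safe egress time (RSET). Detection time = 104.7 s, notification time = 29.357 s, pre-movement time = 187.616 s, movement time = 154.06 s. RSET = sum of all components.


Total = 104.7 + 29.357 + 187.616 + 154.06 = 475.733 s

475.733 s


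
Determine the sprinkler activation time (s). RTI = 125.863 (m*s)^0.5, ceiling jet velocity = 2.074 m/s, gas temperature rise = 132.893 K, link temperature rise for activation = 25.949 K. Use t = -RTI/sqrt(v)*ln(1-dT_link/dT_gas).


dT_link/dT_gas = 0.19526
ln(1 - 0.19526) = -0.21724
t = -125.863 / sqrt(2.074) * -0.21724 = 18.986 s

18.986 s


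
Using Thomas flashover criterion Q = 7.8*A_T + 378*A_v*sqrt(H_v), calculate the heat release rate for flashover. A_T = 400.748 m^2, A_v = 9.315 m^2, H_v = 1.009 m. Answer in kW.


7.8*A_T = 3125.8
sqrt(H_v) = 1.0045
378*A_v*sqrt(H_v) = 3536.9
Q = 3125.8 + 3536.9 = 6662.7 kW

6662.7 kW


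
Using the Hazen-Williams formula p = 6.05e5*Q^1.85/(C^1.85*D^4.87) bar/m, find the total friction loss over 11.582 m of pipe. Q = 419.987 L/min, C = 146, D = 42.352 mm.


Q^1.85 = 71283
C^1.85 = 10094
D^4.87 = 8.3729e+07
p/m = 0.051029 bar/m
p_total = 0.051029 * 11.582 = 0.59101 bar

0.59101 bar


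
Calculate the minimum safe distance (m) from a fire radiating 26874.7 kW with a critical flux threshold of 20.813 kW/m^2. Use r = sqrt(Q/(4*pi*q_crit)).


4*pi*q_crit = 261.54
Q/(4*pi*q_crit) = 102.75
r = sqrt(102.75) = 10.137 m

10.137 m


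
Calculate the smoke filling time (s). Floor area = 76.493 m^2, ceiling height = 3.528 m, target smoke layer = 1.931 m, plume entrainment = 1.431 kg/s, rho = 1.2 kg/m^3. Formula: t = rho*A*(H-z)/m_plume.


H - z = 1.597 m
t = 1.2 * 76.493 * 1.597 / 1.431 = 102.44 s

102.44 s


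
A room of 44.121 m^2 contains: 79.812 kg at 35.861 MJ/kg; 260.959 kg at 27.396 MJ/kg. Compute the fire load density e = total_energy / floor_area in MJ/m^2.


Total energy = 79.812*35.861 + 260.959*27.396
= 2862.138 + 7149.233
= 10011.37 MJ
e = 10011.37 / 44.121 = 226.91 MJ/m^2

226.91 MJ/m^2


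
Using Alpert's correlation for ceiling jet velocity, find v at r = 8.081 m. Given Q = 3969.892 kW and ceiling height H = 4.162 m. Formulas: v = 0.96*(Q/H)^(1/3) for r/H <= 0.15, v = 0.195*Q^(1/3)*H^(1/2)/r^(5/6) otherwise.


r/H = 8.081 / 4.162 = 1.9416
r/H > 0.15, so v = 0.195*Q^(1/3)*H^(1/2)/r^(5/6)
Q^(1/3) = 15.834
H^(1/2) = 2.0401
r^(5/6) = 5.7045
v = 0.195 * 15.834 * 2.0401 / 5.7045 = 1.1042 m/s

1.1042 m/s


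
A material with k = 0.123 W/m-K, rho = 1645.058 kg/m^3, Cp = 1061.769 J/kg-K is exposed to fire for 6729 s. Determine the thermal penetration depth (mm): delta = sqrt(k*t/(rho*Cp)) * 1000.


alpha = 0.123 / (1645.058 * 1061.769) = 7.0420e-08 m^2/s
alpha * t = 0.00047385
delta = sqrt(0.00047385) * 1000 = 21.768 mm

21.768 mm


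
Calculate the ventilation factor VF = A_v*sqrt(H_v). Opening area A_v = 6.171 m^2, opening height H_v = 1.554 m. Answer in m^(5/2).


sqrt(H_v) = 1.2466
VF = 6.171 * 1.2466 = 7.6927 m^(5/2)

7.6927 m^(5/2)


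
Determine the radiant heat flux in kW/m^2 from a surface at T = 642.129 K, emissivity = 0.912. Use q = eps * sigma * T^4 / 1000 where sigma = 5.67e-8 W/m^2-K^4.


T^4 = 1.7002e+11
q = 0.912 * 5.67e-8 * 1.7002e+11 / 1000 = 8.7916 kW/m^2

8.7916 kW/m^2


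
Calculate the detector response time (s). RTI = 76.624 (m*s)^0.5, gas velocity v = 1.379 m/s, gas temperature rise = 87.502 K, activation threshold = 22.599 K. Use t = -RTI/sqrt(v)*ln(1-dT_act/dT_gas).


dT_act/dT_gas = 0.25827
ln(1 - 0.25827) = -0.29877
t = -76.624 / sqrt(1.379) * -0.29877 = 19.495 s

19.495 s


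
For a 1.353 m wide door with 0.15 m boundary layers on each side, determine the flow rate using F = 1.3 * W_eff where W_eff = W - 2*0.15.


W_eff = 1.353 - 0.30 = 1.053 m
F = 1.3 * 1.053 = 1.3689 persons/s

1.3689 persons/s


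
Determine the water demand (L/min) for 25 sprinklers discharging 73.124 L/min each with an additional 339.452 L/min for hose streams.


Sprinkler demand = 25 * 73.124 = 1828.1 L/min
Total = 1828.1 + 339.452 = 2167.552 L/min

2167.552 L/min


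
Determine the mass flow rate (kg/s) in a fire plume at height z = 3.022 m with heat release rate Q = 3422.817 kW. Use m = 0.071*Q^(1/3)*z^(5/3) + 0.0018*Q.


Q^(1/3) = 15.071
z^(5/3) = 6.3167
First term = 0.071 * 15.071 * 6.3167 = 6.7589
Second term = 0.0018 * 3422.817 = 6.1611
m = 12.920 kg/s

12.920 kg/s


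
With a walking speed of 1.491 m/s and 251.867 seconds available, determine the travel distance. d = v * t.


d = 1.491 * 251.867 = 375.53 m

375.53 m


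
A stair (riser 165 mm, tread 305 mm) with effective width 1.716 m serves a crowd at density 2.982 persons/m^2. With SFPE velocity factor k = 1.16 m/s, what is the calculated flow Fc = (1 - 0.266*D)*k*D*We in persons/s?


1 - 0.266*D = 1 - 0.266*2.982 = 0.20679
Fs = 0.20679 * 1.16 * 2.982 = 0.71530 persons/(s*m)
Fc = 0.71530 * 1.716 = 1.2275 persons/s

1.2275 persons/s


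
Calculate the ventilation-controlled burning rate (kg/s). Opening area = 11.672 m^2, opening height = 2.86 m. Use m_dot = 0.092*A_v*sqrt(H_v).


sqrt(H_v) = 1.6912
m_dot = 0.092 * 11.672 * 1.6912 = 1.8160 kg/s

1.8160 kg/s


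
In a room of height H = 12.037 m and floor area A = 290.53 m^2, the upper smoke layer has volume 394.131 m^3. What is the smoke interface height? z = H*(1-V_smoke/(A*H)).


V/(A*H) = 0.11270
1 - 0.11270 = 0.88730
z = 12.037 * 0.88730 = 10.680 m

10.680 m


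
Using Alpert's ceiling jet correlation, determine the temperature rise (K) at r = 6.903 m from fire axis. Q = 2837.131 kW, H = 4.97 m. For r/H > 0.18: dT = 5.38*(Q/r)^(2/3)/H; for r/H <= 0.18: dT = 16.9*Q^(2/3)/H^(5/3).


r/H = 6.903 / 4.97 = 1.3889
r/H > 0.18, so dT = 5.38*(Q/r)^(2/3)/H
Q/r = 411.00
(Q/r)^(2/3) = 55.279
dT = 5.38 * 55.279 / 4.97 = 59.839 K

59.839 K


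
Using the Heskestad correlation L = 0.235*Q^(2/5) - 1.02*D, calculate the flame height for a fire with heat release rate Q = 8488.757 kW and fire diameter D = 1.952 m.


Q^(2/5) = 37.285
0.235 * Q^(2/5) = 8.7620
1.02 * D = 1.9910
L = 6.7710 m

6.7710 m


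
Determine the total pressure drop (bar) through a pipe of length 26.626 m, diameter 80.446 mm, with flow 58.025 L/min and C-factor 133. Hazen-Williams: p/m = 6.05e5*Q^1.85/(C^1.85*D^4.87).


Q^1.85 = 1831.0
C^1.85 = 8494.3
D^4.87 = 1.9046e+09
p/m = 6.8472e-05 bar/m
p_total = 6.8472e-05 * 26.626 = 0.0018231 bar

0.0018231 bar


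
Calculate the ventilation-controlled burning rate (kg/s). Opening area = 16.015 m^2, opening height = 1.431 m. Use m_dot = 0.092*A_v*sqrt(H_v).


sqrt(H_v) = 1.1962
m_dot = 0.092 * 16.015 * 1.1962 = 1.7625 kg/s

1.7625 kg/s


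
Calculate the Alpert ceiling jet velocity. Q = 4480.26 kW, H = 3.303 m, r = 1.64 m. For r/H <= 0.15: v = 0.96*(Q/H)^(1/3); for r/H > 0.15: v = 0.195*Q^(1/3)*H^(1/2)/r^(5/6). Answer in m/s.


r/H = 1.64 / 3.303 = 0.49652
r/H > 0.15, so v = 0.195*Q^(1/3)*H^(1/2)/r^(5/6)
Q^(1/3) = 16.485
H^(1/2) = 1.8174
r^(5/6) = 1.5102
v = 0.195 * 16.485 * 1.8174 / 1.5102 = 3.8686 m/s

3.8686 m/s


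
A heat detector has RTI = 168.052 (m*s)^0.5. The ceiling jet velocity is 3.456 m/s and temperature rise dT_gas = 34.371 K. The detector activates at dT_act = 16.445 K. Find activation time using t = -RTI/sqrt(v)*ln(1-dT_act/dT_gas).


dT_act/dT_gas = 0.47846
ln(1 - 0.47846) = -0.65096
t = -168.052 / sqrt(3.456) * -0.65096 = 58.845 s

58.845 s


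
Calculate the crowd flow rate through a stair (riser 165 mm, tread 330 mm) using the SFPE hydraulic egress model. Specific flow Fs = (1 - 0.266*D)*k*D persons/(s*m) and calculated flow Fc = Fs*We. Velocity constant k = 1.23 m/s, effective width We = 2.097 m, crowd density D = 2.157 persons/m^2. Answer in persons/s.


1 - 0.266*D = 1 - 0.266*2.157 = 0.42624
Fs = 0.42624 * 1.23 * 2.157 = 1.1309 persons/(s*m)
Fc = 1.1309 * 2.097 = 2.3714 persons/s

2.3714 persons/s


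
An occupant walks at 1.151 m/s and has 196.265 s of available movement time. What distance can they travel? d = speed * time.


d = 1.151 * 196.265 = 225.90 m

225.90 m


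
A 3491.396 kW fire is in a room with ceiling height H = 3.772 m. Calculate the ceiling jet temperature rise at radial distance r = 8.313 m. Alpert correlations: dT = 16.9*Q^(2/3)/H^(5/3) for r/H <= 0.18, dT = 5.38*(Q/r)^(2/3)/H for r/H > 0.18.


r/H = 8.313 / 3.772 = 2.2039
r/H > 0.18, so dT = 5.38*(Q/r)^(2/3)/H
Q/r = 419.99
(Q/r)^(2/3) = 56.083
dT = 5.38 * 56.083 / 3.772 = 79.990 K

79.990 K


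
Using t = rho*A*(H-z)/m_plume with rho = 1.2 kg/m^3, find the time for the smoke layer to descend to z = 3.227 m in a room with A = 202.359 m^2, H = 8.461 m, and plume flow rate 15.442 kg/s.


H - z = 5.234 m
t = 1.2 * 202.359 * 5.234 / 15.442 = 82.306 s

82.306 s


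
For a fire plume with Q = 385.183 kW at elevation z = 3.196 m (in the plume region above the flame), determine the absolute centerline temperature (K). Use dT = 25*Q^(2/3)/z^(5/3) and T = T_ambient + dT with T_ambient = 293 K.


Q^(2/3) = 52.939
z^(5/3) = 6.9344
dT = 25 * 52.939 / 6.9344 = 190.86 K
T = 293 + 190.86 = 483.86 K

483.86 K


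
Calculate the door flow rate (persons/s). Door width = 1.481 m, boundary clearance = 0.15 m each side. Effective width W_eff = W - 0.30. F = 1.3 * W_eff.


W_eff = 1.481 - 0.30 = 1.181 m
F = 1.3 * 1.181 = 1.5353 persons/s

1.5353 persons/s


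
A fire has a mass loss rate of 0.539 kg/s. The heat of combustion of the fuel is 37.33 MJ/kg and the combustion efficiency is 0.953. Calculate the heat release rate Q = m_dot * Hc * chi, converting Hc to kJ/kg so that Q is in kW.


Hc = 37.33 MJ/kg = 37.33 * 1000 kJ/kg = 37330 kJ/kg
Q = 0.539 kg/s * 37330 kJ/kg * 0.953 = 19175 kW

19175 kW


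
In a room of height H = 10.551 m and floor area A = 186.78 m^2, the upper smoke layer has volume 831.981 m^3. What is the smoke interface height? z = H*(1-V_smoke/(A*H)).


V/(A*H) = 0.42217
1 - 0.42217 = 0.57783
z = 10.551 * 0.57783 = 6.0967 m

6.0967 m


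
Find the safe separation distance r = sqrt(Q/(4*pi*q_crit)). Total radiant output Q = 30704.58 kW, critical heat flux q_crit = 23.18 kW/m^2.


4*pi*q_crit = 291.29
Q/(4*pi*q_crit) = 105.41
r = sqrt(105.41) = 10.267 m

10.267 m


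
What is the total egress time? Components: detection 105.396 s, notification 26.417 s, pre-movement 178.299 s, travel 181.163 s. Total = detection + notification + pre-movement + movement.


Total = 105.396 + 26.417 + 178.299 + 181.163 = 491.275 s

491.275 s


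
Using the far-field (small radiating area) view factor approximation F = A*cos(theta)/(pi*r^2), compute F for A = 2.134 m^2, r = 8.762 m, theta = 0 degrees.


cos(0 deg) = 1
pi*r^2 = 241.19
F = 2.134 * 1 / 241.19 = 0.0088479

0.0088479


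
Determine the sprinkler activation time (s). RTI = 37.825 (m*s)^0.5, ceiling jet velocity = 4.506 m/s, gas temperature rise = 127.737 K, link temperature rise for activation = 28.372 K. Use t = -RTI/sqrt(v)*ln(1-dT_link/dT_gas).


dT_link/dT_gas = 0.22211
ln(1 - 0.22211) = -0.25117
t = -37.825 / sqrt(4.506) * -0.25117 = 4.4757 s

4.4757 s


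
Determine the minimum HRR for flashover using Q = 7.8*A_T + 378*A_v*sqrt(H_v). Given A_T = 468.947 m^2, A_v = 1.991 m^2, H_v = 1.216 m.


7.8*A_T = 3657.8
sqrt(H_v) = 1.1027
378*A_v*sqrt(H_v) = 829.91
Q = 3657.8 + 829.91 = 4487.7 kW

4487.7 kW


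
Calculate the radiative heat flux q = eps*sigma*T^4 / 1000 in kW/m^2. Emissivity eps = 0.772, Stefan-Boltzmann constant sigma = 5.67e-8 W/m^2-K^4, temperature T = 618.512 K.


T^4 = 1.4635e+11
q = 0.772 * 5.67e-8 * 1.4635e+11 / 1000 = 6.4061 kW/m^2

6.4061 kW/m^2


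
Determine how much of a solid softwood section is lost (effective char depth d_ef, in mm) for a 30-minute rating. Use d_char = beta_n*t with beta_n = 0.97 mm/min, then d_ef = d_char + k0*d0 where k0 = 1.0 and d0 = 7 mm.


d_char = 0.97 * 30 = 29.1 mm
d_ef = 29.1 + 1.0*7 = 36.1 mm

36.1 mm


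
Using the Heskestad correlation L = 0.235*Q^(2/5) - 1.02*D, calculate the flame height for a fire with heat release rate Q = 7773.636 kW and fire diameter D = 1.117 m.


Q^(2/5) = 35.996
0.235 * Q^(2/5) = 8.4590
1.02 * D = 1.1393
L = 7.3196 m

7.3196 m


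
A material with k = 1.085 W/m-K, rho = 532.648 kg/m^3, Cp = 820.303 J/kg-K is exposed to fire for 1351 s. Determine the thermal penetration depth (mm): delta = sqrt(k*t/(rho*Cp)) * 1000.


alpha = 1.085 / (532.648 * 820.303) = 2.4832e-06 m^2/s
alpha * t = 0.0033548
delta = sqrt(0.0033548) * 1000 = 57.921 mm

57.921 mm


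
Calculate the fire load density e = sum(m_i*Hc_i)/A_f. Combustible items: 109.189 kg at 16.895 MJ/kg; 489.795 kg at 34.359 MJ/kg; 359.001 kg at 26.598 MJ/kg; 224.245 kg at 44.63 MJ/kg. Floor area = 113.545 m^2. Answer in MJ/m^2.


Total energy = 109.189*16.895 + 489.795*34.359 + 359.001*26.598 + 224.245*44.63
= 1844.748 + 16828.87 + 9548.709 + 10008.05
= 38230.38 MJ
e = 38230.38 / 113.545 = 336.70 MJ/m^2

336.70 MJ/m^2


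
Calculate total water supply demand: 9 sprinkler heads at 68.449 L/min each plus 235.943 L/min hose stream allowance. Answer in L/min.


Sprinkler demand = 9 * 68.449 = 616.041 L/min
Total = 616.041 + 235.943 = 851.984 L/min

851.984 L/min


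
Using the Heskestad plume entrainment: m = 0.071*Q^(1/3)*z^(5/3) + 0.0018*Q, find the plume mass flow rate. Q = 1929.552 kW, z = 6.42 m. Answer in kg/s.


Q^(1/3) = 12.450
z^(5/3) = 22.176
First term = 0.071 * 12.450 * 22.176 = 19.602
Second term = 0.0018 * 1929.552 = 3.4732
m = 23.075 kg/s

23.075 kg/s


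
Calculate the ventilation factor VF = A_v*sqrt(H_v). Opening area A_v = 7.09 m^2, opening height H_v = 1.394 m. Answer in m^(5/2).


sqrt(H_v) = 1.1807
VF = 7.09 * 1.1807 = 8.3710 m^(5/2)

8.3710 m^(5/2)


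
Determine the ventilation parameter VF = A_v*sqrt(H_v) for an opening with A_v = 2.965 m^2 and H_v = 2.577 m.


sqrt(H_v) = 1.6053
VF = 2.965 * 1.6053 = 4.7597 m^(5/2)

4.7597 m^(5/2)


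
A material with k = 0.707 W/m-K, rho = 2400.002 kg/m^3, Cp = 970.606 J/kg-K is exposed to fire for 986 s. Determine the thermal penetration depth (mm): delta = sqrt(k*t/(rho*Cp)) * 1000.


alpha = 0.707 / (2400.002 * 970.606) = 3.0350e-07 m^2/s
alpha * t = 0.00029926
delta = sqrt(0.00029926) * 1000 = 17.299 mm

17.299 mm


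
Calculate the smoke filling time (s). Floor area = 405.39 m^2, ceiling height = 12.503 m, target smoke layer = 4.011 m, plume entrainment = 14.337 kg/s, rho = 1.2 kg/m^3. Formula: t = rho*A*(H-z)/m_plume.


H - z = 8.492 m
t = 1.2 * 405.39 * 8.492 / 14.337 = 288.14 s

288.14 s


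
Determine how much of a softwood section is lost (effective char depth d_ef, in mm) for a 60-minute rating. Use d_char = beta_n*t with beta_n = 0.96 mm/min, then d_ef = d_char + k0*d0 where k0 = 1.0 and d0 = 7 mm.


d_char = 0.96 * 60 = 57.6 mm
d_ef = 57.6 + 1.0*7 = 64.6 mm

64.6 mm


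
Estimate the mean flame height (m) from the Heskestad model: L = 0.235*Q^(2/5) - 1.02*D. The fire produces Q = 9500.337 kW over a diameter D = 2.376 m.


Q^(2/5) = 39.003
0.235 * Q^(2/5) = 9.1657
1.02 * D = 2.4235
L = 6.7421 m

6.7421 m


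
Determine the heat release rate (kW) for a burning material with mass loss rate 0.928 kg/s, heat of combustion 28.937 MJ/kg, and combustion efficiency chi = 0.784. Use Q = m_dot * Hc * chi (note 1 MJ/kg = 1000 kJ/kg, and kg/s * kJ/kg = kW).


Hc = 28.937 MJ/kg = 28.937 * 1000 kJ/kg = 28937 kJ/kg
Q = 0.928 kg/s * 28937 kJ/kg * 0.784 = 21053 kW

21053 kW


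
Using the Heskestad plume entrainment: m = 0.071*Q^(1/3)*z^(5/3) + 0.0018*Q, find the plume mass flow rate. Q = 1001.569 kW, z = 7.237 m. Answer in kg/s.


Q^(1/3) = 10.005
z^(5/3) = 27.077
First term = 0.071 * 10.005 * 27.077 = 19.235
Second term = 0.0018 * 1001.569 = 1.8028
m = 21.037 kg/s

21.037 kg/s


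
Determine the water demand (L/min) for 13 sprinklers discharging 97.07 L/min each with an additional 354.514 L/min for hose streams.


Sprinkler demand = 13 * 97.07 = 1261.91 L/min
Total = 1261.91 + 354.514 = 1616.424 L/min

1616.424 L/min


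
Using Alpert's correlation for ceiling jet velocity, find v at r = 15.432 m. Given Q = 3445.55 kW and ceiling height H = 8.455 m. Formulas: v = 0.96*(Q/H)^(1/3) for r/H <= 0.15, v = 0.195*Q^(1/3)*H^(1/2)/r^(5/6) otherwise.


r/H = 15.432 / 8.455 = 1.8252
r/H > 0.15, so v = 0.195*Q^(1/3)*H^(1/2)/r^(5/6)
Q^(1/3) = 15.104
H^(1/2) = 2.9077
r^(5/6) = 9.7803
v = 0.195 * 15.104 * 2.9077 / 9.7803 = 0.87564 m/s

0.87564 m/s


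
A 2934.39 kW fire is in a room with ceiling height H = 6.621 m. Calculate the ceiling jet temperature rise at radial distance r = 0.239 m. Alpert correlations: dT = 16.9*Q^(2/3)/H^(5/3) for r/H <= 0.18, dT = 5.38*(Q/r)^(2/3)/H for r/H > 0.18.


r/H = 0.239 / 6.621 = 0.036097
r/H <= 0.18, so dT = 16.9*Q^(2/3)/H^(5/3)
Q^(2/3) = 204.96
H^(5/3) = 23.346
dT = 16.9 * 204.96 / 23.346 = 148.37 K

148.37 K


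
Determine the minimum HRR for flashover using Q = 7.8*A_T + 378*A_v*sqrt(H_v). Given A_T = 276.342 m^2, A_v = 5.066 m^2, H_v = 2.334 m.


7.8*A_T = 2155.5
sqrt(H_v) = 1.5277
378*A_v*sqrt(H_v) = 2925.5
Q = 2155.5 + 2925.5 = 5081.0 kW

5081.0 kW


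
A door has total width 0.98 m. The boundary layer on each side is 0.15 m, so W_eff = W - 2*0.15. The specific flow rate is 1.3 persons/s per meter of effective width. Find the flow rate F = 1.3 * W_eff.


W_eff = 0.98 - 0.30 = 0.68 m
F = 1.3 * 0.68 = 0.884 persons/s

0.884 persons/s


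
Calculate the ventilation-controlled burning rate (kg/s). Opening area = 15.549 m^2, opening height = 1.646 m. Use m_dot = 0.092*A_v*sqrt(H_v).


sqrt(H_v) = 1.2830
m_dot = 0.092 * 15.549 * 1.2830 = 1.8353 kg/s

1.8353 kg/s


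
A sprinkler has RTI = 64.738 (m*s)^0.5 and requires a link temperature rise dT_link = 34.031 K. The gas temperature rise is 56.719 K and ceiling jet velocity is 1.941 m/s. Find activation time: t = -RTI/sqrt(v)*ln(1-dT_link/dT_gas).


dT_link/dT_gas = 0.59999
ln(1 - 0.59999) = -0.91627
t = -64.738 / sqrt(1.941) * -0.91627 = 42.577 s

42.577 s


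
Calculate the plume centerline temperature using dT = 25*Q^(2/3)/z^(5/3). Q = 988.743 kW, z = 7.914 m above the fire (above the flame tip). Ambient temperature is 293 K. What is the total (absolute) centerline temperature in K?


Q^(2/3) = 99.248
z^(5/3) = 31.429
dT = 25 * 99.248 / 31.429 = 78.947 K
T = 293 + 78.947 = 371.95 K

371.95 K


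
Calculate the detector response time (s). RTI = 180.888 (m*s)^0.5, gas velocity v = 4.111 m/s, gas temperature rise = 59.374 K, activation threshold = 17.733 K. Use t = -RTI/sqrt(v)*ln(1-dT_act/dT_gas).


dT_act/dT_gas = 0.29867
ln(1 - 0.29867) = -0.35477
t = -180.888 / sqrt(4.111) * -0.35477 = 31.651 s

31.651 s


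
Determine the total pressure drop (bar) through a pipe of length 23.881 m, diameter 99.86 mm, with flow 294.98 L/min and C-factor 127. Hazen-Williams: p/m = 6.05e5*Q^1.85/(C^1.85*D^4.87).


Q^1.85 = 37078
C^1.85 = 7799.0
D^4.87 = 5.4580e+09
p/m = 0.00052698 bar/m
p_total = 0.00052698 * 23.881 = 0.012585 bar

0.012585 bar


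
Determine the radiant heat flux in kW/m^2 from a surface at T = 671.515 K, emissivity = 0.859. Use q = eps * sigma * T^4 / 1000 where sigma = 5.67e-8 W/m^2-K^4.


T^4 = 2.0334e+11
q = 0.859 * 5.67e-8 * 2.0334e+11 / 1000 = 9.9037 kW/m^2

9.9037 kW/m^2


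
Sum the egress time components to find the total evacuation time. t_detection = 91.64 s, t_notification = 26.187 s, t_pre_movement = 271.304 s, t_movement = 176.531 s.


Total = 91.64 + 26.187 + 271.304 + 176.531 = 565.662 s

565.662 s


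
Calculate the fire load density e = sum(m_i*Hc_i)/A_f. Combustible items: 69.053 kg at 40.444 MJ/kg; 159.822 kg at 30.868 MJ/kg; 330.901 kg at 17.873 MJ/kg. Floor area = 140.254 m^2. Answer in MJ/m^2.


Total energy = 69.053*40.444 + 159.822*30.868 + 330.901*17.873
= 2792.780 + 4933.385 + 5914.194
= 13640.36 MJ
e = 13640.36 / 140.254 = 97.255 MJ/m^2

97.255 MJ/m^2


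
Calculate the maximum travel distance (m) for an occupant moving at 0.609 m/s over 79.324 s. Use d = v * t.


d = 0.609 * 79.324 = 48.308 m

48.308 m


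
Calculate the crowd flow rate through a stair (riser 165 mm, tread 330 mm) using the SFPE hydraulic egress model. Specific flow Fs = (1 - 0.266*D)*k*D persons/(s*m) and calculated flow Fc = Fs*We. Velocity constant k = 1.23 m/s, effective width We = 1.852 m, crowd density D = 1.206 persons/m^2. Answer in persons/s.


1 - 0.266*D = 1 - 0.266*1.206 = 0.67920
Fs = 0.67920 * 1.23 * 1.206 = 1.0075 persons/(s*m)
Fc = 1.0075 * 1.852 = 1.8659 persons/s

1.8659 persons/s


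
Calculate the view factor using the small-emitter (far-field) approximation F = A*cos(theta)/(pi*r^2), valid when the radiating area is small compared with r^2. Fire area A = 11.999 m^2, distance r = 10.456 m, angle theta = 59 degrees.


cos(59 deg) = 0.51504
pi*r^2 = 343.46
F = 11.999 * 0.51504 / 343.46 = 0.017993

0.017993


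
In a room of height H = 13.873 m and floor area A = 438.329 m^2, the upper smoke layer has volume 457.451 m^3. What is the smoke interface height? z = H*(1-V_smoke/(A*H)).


V/(A*H) = 0.075227
1 - 0.075227 = 0.92477
z = 13.873 * 0.92477 = 12.829 m

12.829 m


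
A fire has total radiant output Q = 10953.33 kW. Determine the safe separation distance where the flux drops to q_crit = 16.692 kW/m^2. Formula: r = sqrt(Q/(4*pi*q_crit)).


4*pi*q_crit = 209.76
Q/(4*pi*q_crit) = 52.219
r = sqrt(52.219) = 7.2263 m

7.2263 m


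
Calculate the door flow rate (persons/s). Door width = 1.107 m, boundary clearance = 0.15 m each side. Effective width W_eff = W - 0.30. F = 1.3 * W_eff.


W_eff = 1.107 - 0.30 = 0.807 m
F = 1.3 * 0.807 = 1.0491 persons/s

1.0491 persons/s


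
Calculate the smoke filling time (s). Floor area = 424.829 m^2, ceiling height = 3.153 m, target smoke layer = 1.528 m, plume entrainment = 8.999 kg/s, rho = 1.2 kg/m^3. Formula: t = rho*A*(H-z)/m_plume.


H - z = 1.625 m
t = 1.2 * 424.829 * 1.625 / 8.999 = 92.057 s

92.057 s


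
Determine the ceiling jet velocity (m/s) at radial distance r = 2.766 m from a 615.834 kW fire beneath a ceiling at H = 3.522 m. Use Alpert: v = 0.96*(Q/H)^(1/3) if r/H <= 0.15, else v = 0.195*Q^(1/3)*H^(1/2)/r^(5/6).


r/H = 2.766 / 3.522 = 0.78535
r/H > 0.15, so v = 0.195*Q^(1/3)*H^(1/2)/r^(5/6)
Q^(1/3) = 8.5079
H^(1/2) = 1.8767
r^(5/6) = 2.3346
v = 0.195 * 8.5079 * 1.8767 / 2.3346 = 1.3336 m/s

1.3336 m/s
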